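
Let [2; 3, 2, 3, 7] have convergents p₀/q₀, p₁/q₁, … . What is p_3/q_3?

Using pₖ = aₖpₖ₋₁ + pₖ₋₂, qₖ = aₖqₖ₋₁ + qₖ₋₂ (with p₋₁=1, p₋₂=0, q₋₁=0, q₋₂=1):
  k=0: a=2, p=2, q=1
  k=1: a=3, p=7, q=3
  k=2: a=2, p=16, q=7
  k=3: a=3, p=55, q=24

55/24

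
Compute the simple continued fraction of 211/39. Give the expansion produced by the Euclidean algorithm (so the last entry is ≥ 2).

[5; 2, 2, 3, 2]

211 = 5·39 + 16
39 = 2·16 + 7
16 = 2·7 + 2
7 = 3·2 + 1
2 = 2·1 + 0  (stop)
So 211/39 = [5; 2, 2, 3, 2].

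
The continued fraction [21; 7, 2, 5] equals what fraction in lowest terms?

1733/82

Using pₖ = aₖpₖ₋₁ + pₖ₋₂ and qₖ = aₖqₖ₋₁ + qₖ₋₂:
  k=0: a=21, p=21, q=1
  k=1: a=7, p=148, q=7
  k=2: a=2, p=317, q=15
  k=3: a=5, p=1733, q=82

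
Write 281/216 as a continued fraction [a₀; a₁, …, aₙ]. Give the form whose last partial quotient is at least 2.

[1; 3, 3, 10, 2]

281 = 1·216 + 65
216 = 3·65 + 21
65 = 3·21 + 2
21 = 10·2 + 1
2 = 2·1 + 0  (stop)
So 281/216 = [1; 3, 3, 10, 2].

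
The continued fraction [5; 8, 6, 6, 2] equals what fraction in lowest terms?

Fold from the inside: start with 2/1.
  6 + 1/2 = 13/2
  6 + 2/13 = 80/13
  8 + 13/80 = 653/80
  5 + 80/653 = 3345/653

3345/653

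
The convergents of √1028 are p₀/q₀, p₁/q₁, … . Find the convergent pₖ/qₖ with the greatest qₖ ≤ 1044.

√1028 = [32; 16, 64, …] (period length 2).
Convergents:
  p_0/q_0 = 32/1
  p_1/q_1 = 513/16
  p_2/q_2 = 32864/1025
  p_3/q_3 = 526337/16416
q_2 = 1025 ≤ 1044 < 16416 = q_3, so the answer is 32864/1025.

32864/1025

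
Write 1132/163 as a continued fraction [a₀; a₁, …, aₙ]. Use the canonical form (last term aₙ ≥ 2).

[6; 1, 17, 9]

1132 = 6×163 + 154
163 = 1×154 + 9
154 = 17×9 + 1
9 = 9×1 + 0  (stop)
So 1132/163 = [6; 1, 17, 9].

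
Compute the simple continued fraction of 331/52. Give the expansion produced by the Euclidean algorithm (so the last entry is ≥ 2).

331 = 6*52 + 19
52 = 2*19 + 14
19 = 1*14 + 5
14 = 2*5 + 4
5 = 1*4 + 1
4 = 4*1 + 0  (stop)
So 331/52 = [6; 2, 1, 2, 1, 4].

[6; 2, 1, 2, 1, 4]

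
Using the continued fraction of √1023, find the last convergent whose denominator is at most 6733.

130976/4095

√1023 = [31; 1, 62, …] (period length 2).
Convergents:
  p_0/q_0 = 31/1
  p_1/q_1 = 32/1
  p_2/q_2 = 2015/63
  p_3/q_3 = 2047/64
  p_4/q_4 = 128929/4031
  p_5/q_5 = 130976/4095
  p_6/q_6 = 8249441/257921
q_5 = 4095 ≤ 6733 < 257921 = q_6, so the answer is 130976/4095.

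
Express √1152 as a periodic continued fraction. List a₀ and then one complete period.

[33; 1, 15, 1, 66]

a₀ = ⌊√1152⌋ = 33.
With m₀=0, d₀=1 and mₖ₊₁ = dₖaₖ − mₖ, dₖ₊₁ = (n − mₖ₊₁²)/dₖ, aₖ₊₁ = ⌊(a₀+mₖ₊₁)/dₖ₊₁⌋:
  k=1: m=33, d=63, a=1
  k=2: m=30, d=4, a=15
  k=3: m=30, d=63, a=1
  k=4: m=33, d=1, a=66
d=1 and a=2a₀=66 at k=4, so the next step gives (m, d) = (33, 63) again — its k=1 value — and the period has length 4.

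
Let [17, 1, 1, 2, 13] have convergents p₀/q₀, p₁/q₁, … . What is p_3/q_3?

88/5

Using pₖ = aₖpₖ₋₁ + pₖ₋₂, qₖ = aₖqₖ₋₁ + qₖ₋₂ (with p₋₁=1, p₋₂=0, q₋₁=0, q₋₂=1):
  k=0: a=17, p=17, q=1
  k=1: a=1, p=18, q=1
  k=2: a=1, p=35, q=2
  k=3: a=2, p=88, q=5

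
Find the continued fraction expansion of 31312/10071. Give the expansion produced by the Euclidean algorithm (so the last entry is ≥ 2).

31312 = 3·10071 + 1099
10071 = 9·1099 + 180
1099 = 6·180 + 19
180 = 9·19 + 9
19 = 2·9 + 1
9 = 9·1 + 0  (stop)
So 31312/10071 = [3; 9, 6, 9, 2, 9].

[3; 9, 6, 9, 2, 9]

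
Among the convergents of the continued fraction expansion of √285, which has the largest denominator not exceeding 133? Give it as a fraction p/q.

2144/127

√285 = [16; 1, 7, 2, 7, 1, 32, …] (period length 6).
Convergents:
  p_0/q_0 = 16/1
  p_1/q_1 = 17/1
  p_2/q_2 = 135/8
  p_3/q_3 = 287/17
  p_4/q_4 = 2144/127
  p_5/q_5 = 2431/144
q_4 = 127 ≤ 133 < 144 = q_5, so the answer is 2144/127.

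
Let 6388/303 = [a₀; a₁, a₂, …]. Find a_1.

12

6388 = 21·303 + 25   →  a_0 = 21
303 = 12·25 + 3   →  a_1 = 12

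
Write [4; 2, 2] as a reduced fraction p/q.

Using pₖ = aₖpₖ₋₁ + pₖ₋₂ and qₖ = aₖqₖ₋₁ + qₖ₋₂:
  k=0: a=4, p=4, q=1
  k=1: a=2, p=9, q=2
  k=2: a=2, p=22, q=5

22/5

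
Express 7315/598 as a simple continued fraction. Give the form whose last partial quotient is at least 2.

7315 = 12*598 + 139
598 = 4*139 + 42
139 = 3*42 + 13
42 = 3*13 + 3
13 = 4*3 + 1
3 = 3*1 + 0  (stop)
So 7315/598 = [12; 4, 3, 3, 4, 3].

[12; 4, 3, 3, 4, 3]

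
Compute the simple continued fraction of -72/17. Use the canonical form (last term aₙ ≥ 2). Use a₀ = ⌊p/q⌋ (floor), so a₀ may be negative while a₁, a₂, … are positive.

[-5; 1, 3, 4]

-72 = -5·17 + 13
17 = 1·13 + 4
13 = 3·4 + 1
4 = 4·1 + 0  (stop)
So -72/17 = [-5; 1, 3, 4].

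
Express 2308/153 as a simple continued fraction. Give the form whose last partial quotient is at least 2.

[15; 11, 1, 3, 3]

2308 = 15·153 + 13
153 = 11·13 + 10
13 = 1·10 + 3
10 = 3·3 + 1
3 = 3·1 + 0  (stop)
So 2308/153 = [15; 11, 1, 3, 3].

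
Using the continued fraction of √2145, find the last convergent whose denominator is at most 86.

√2145 = [46; 3, 5, 2, 5, 3, 92, …] (period length 6).
Convergents:
  p_0/q_0 = 46/1
  p_1/q_1 = 139/3
  p_2/q_2 = 741/16
  p_3/q_3 = 1621/35
  p_4/q_4 = 8846/191
q_3 = 35 ≤ 86 < 191 = q_4, so the answer is 1621/35.

1621/35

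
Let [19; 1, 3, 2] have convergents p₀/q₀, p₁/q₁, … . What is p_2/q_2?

79/4

Using pₖ = aₖpₖ₋₁ + pₖ₋₂, qₖ = aₖqₖ₋₁ + qₖ₋₂ (with p₋₁=1, p₋₂=0, q₋₁=0, q₋₂=1):
  k=0: a=19, p=19, q=1
  k=1: a=1, p=20, q=1
  k=2: a=3, p=79, q=4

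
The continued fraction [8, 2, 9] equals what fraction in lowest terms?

161/19

Fold from the inside: start with 9/1.
  2 + 1/9 = 19/9
  8 + 9/19 = 161/19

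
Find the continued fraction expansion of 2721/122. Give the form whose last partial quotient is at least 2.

[22; 3, 3, 2, 1, 3]

2721 = 22·122 + 37
122 = 3·37 + 11
37 = 3·11 + 4
11 = 2·4 + 3
4 = 1·3 + 1
3 = 3·1 + 0  (stop)
So 2721/122 = [22; 3, 3, 2, 1, 3].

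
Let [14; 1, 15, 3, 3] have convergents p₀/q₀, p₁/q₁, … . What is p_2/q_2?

Using pₖ = aₖpₖ₋₁ + pₖ₋₂, qₖ = aₖqₖ₋₁ + qₖ₋₂ (with p₋₁=1, p₋₂=0, q₋₁=0, q₋₂=1):
  k=0: a=14, p=14, q=1
  k=1: a=1, p=15, q=1
  k=2: a=15, p=239, q=16

239/16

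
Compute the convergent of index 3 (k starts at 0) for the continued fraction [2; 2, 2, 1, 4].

Using pₖ = aₖpₖ₋₁ + pₖ₋₂, qₖ = aₖqₖ₋₁ + qₖ₋₂ (with p₋₁=1, p₋₂=0, q₋₁=0, q₋₂=1):
  k=0: a=2, p=2, q=1
  k=1: a=2, p=5, q=2
  k=2: a=2, p=12, q=5
  k=3: a=1, p=17, q=7

17/7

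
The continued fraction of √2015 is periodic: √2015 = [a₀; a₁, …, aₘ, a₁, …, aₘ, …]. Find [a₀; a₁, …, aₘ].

[44; 1, 7, 1, 88]

a₀ = ⌊√2015⌋ = 44.
With m₀=0, d₀=1 and mₖ₊₁ = dₖaₖ − mₖ, dₖ₊₁ = (n − mₖ₊₁²)/dₖ, aₖ₊₁ = ⌊(a₀+mₖ₊₁)/dₖ₊₁⌋:
  k=1: m=44, d=79, a=1
  k=2: m=35, d=10, a=7
  k=3: m=35, d=79, a=1
  k=4: m=44, d=1, a=88
d=1 and a=2a₀=88 at k=4, so the next step gives (m, d) = (44, 79) again — its k=1 value — and the period has length 4.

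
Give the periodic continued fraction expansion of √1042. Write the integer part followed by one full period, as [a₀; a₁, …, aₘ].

a₀ = ⌊√1042⌋ = 32.
With m₀=0, d₀=1 and mₖ₊₁ = dₖaₖ − mₖ, dₖ₊₁ = (n − mₖ₊₁²)/dₖ, aₖ₊₁ = ⌊(a₀+mₖ₊₁)/dₖ₊₁⌋:
  k=1: m=32, d=18, a=3
  k=2: m=22, d=31, a=1
  k=3: m=9, d=31, a=1
  k=4: m=22, d=18, a=3
  k=5: m=32, d=1, a=64
d=1 and a=2a₀=64 at k=5, so the next step gives (m, d) = (32, 18) again — its k=1 value — and the period has length 5.

[32; 3, 1, 1, 3, 64]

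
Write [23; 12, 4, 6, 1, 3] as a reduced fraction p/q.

Fold from the inside: start with 3/1.
  1 + 1/3 = 4/3
  6 + 3/4 = 27/4
  4 + 4/27 = 112/27
  12 + 27/112 = 1371/112
  23 + 112/1371 = 31645/1371

31645/1371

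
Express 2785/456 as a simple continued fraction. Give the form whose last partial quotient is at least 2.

[6; 9, 3, 3, 1, 3]

2785 = 6×456 + 49
456 = 9×49 + 15
49 = 3×15 + 4
15 = 3×4 + 3
4 = 1×3 + 1
3 = 3×1 + 0  (stop)
So 2785/456 = [6; 9, 3, 3, 1, 3].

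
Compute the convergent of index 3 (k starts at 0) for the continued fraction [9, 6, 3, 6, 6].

Using pₖ = aₖpₖ₋₁ + pₖ₋₂, qₖ = aₖqₖ₋₁ + qₖ₋₂ (with p₋₁=1, p₋₂=0, q₋₁=0, q₋₂=1):
  k=0: a=9, p=9, q=1
  k=1: a=6, p=55, q=6
  k=2: a=3, p=174, q=19
  k=3: a=6, p=1099, q=120

1099/120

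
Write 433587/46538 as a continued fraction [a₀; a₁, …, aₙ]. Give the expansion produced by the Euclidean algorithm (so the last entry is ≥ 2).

433587 = 9*46538 + 14745
46538 = 3*14745 + 2303
14745 = 6*2303 + 927
2303 = 2*927 + 449
927 = 2*449 + 29
449 = 15*29 + 14
29 = 2*14 + 1
14 = 14*1 + 0  (stop)
So 433587/46538 = [9; 3, 6, 2, 2, 15, 2, 14].

[9; 3, 6, 2, 2, 15, 2, 14]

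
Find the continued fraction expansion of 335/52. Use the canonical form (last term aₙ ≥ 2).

335 = 6·52 + 23
52 = 2·23 + 6
23 = 3·6 + 5
6 = 1·5 + 1
5 = 5·1 + 0  (stop)
So 335/52 = [6; 2, 3, 1, 5].

[6; 2, 3, 1, 5]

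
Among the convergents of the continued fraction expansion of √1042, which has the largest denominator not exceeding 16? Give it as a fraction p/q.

226/7

√1042 = [32; 3, 1, 1, 3, 64, …] (period length 5).
Convergents:
  p_0/q_0 = 32/1
  p_1/q_1 = 97/3
  p_2/q_2 = 129/4
  p_3/q_3 = 226/7
  p_4/q_4 = 807/25
q_3 = 7 ≤ 16 < 25 = q_4, so the answer is 226/7.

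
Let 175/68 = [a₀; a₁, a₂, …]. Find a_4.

175 = 2·68 + 39   →  a_0 = 2
68 = 1·39 + 29   →  a_1 = 1
39 = 1·29 + 10   →  a_2 = 1
29 = 2·10 + 9   →  a_3 = 2
10 = 1·9 + 1   →  a_4 = 1

1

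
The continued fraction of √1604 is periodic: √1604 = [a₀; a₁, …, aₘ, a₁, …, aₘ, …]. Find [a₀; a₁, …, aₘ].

a₀ = ⌊√1604⌋ = 40.
With m₀=0, d₀=1 and mₖ₊₁ = dₖaₖ − mₖ, dₖ₊₁ = (n − mₖ₊₁²)/dₖ, aₖ₊₁ = ⌊(a₀+mₖ₊₁)/dₖ₊₁⌋:
  k=1: m=40, d=4, a=20
  k=2: m=40, d=1, a=80
d=1 and a=2a₀=80 at k=2, so the next step gives (m, d) = (40, 4) again — its k=1 value — and the period has length 2.

[40; 20, 80]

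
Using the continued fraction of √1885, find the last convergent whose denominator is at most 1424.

45023/1037

√1885 = [43; 2, 2, 2, 86, …] (period length 4).
Convergents:
  p_0/q_0 = 43/1
  p_1/q_1 = 87/2
  p_2/q_2 = 217/5
  p_3/q_3 = 521/12
  p_4/q_4 = 45023/1037
  p_5/q_5 = 90567/2086
q_4 = 1037 ≤ 1424 < 2086 = q_5, so the answer is 45023/1037.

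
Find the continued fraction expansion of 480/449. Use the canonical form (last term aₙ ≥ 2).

[1; 14, 2, 15]

480 = 1×449 + 31
449 = 14×31 + 15
31 = 2×15 + 1
15 = 15×1 + 0  (stop)
So 480/449 = [1; 14, 2, 15].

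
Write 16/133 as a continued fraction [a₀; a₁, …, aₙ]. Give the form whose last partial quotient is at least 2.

[0; 8, 3, 5]

16 = 0*133 + 16
133 = 8*16 + 5
16 = 3*5 + 1
5 = 5*1 + 0  (stop)
So 16/133 = [0; 8, 3, 5].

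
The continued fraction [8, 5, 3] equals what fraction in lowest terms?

131/16

Using pₖ = aₖpₖ₋₁ + pₖ₋₂ and qₖ = aₖqₖ₋₁ + qₖ₋₂:
  k=0: a=8, p=8, q=1
  k=1: a=5, p=41, q=5
  k=2: a=3, p=131, q=16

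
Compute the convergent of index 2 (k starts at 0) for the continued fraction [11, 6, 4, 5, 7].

Using pₖ = aₖpₖ₋₁ + pₖ₋₂, qₖ = aₖqₖ₋₁ + qₖ₋₂ (with p₋₁=1, p₋₂=0, q₋₁=0, q₋₂=1):
  k=0: a=11, p=11, q=1
  k=1: a=6, p=67, q=6
  k=2: a=4, p=279, q=25

279/25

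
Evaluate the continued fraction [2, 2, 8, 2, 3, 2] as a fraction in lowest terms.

Fold from the inside: start with 2/1.
  3 + 1/2 = 7/2
  2 + 2/7 = 16/7
  8 + 7/16 = 135/16
  2 + 16/135 = 286/135
  2 + 135/286 = 707/286

707/286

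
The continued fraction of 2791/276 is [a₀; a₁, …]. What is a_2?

1

2791 = 10·276 + 31   →  a_0 = 10
276 = 8·31 + 28   →  a_1 = 8
31 = 1·28 + 3   →  a_2 = 1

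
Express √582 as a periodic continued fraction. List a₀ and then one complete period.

a₀ = ⌊√582⌋ = 24.

[24; 8, 48]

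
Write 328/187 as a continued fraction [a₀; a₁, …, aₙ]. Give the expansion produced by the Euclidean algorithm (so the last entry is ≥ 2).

[1; 1, 3, 15, 3]

328 = 1×187 + 141
187 = 1×141 + 46
141 = 3×46 + 3
46 = 15×3 + 1
3 = 3×1 + 0  (stop)
So 328/187 = [1; 1, 3, 15, 3].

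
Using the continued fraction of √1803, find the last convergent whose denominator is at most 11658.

203137/4784

√1803 = [42; 2, 6, 28, 6, 2, 84, …] (period length 6).
Convergents:
  p_0/q_0 = 42/1
  p_1/q_1 = 85/2
  p_2/q_2 = 552/13
  p_3/q_3 = 15541/366
  p_4/q_4 = 93798/2209
  p_5/q_5 = 203137/4784
  p_6/q_6 = 17157306/404065
q_5 = 4784 ≤ 11658 < 404065 = q_6, so the answer is 203137/4784.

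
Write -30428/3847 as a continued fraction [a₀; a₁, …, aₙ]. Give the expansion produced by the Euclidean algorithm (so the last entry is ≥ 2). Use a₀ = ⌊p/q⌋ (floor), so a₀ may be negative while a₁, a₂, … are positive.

[-8; 11, 18, 3, 6]

-30428 = -8*3847 + 348
3847 = 11*348 + 19
348 = 18*19 + 6
19 = 3*6 + 1
6 = 6*1 + 0  (stop)
So -30428/3847 = [-8; 11, 18, 3, 6].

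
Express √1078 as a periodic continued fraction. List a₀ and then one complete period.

a₀ = ⌊√1078⌋ = 32.

[32; 1, 4, 1, 64]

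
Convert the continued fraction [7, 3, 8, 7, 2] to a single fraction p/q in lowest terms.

Fold from the inside: start with 2/1.
  7 + 1/2 = 15/2
  8 + 2/15 = 122/15
  3 + 15/122 = 381/122
  7 + 122/381 = 2789/381

2789/381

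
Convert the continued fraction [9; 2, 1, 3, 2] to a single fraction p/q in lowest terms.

Fold from the inside: start with 2/1.
  3 + 1/2 = 7/2
  1 + 2/7 = 9/7
  2 + 7/9 = 25/9
  9 + 9/25 = 234/25

234/25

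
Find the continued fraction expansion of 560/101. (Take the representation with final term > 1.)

560 = 5×101 + 55
101 = 1×55 + 46
55 = 1×46 + 9
46 = 5×9 + 1
9 = 9×1 + 0  (stop)
So 560/101 = [5; 1, 1, 5, 9].

[5; 1, 1, 5, 9]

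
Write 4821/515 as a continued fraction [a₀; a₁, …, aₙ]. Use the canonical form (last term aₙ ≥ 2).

4821 = 9·515 + 186
515 = 2·186 + 143
186 = 1·143 + 43
143 = 3·43 + 14
43 = 3·14 + 1
14 = 14·1 + 0  (stop)
So 4821/515 = [9; 2, 1, 3, 3, 14].

[9; 2, 1, 3, 3, 14]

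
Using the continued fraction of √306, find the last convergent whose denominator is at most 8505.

84473/4829

√306 = [17; 2, 34, …] (period length 2).
Convergents:
  p_0/q_0 = 17/1
  p_1/q_1 = 35/2
  p_2/q_2 = 1207/69
  p_3/q_3 = 2449/140
  p_4/q_4 = 84473/4829
  p_5/q_5 = 171395/9798
q_4 = 4829 ≤ 8505 < 9798 = q_5, so the answer is 84473/4829.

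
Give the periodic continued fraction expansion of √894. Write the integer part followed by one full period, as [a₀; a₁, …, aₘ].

[29; 1, 8, 1, 58]

a₀ = ⌊√894⌋ = 29.
With m₀=0, d₀=1 and mₖ₊₁ = dₖaₖ − mₖ, dₖ₊₁ = (n − mₖ₊₁²)/dₖ, aₖ₊₁ = ⌊(a₀+mₖ₊₁)/dₖ₊₁⌋:
  k=1: m=29, d=53, a=1
  k=2: m=24, d=6, a=8
  k=3: m=24, d=53, a=1
  k=4: m=29, d=1, a=58
d=1 and a=2a₀=58 at k=4, so the next step gives (m, d) = (29, 53) again — its k=1 value — and the period has length 4.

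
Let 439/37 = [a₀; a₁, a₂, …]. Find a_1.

1

439 = 11·37 + 32   →  a_0 = 11
37 = 1·32 + 5   →  a_1 = 1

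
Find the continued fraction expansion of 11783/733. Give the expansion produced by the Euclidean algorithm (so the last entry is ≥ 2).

11783 = 16·733 + 55
733 = 13·55 + 18
55 = 3·18 + 1
18 = 18·1 + 0  (stop)
So 11783/733 = [16; 13, 3, 18].

[16; 13, 3, 18]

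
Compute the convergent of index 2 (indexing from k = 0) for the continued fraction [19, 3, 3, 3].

193/10

Using pₖ = aₖpₖ₋₁ + pₖ₋₂, qₖ = aₖqₖ₋₁ + qₖ₋₂ (with p₋₁=1, p₋₂=0, q₋₁=0, q₋₂=1):
  k=0: a=19, p=19, q=1
  k=1: a=3, p=58, q=3
  k=2: a=3, p=193, q=10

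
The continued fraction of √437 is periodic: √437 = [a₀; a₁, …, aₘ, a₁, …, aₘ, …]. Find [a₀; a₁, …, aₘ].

[20; 1, 9, 2, 9, 1, 40]

a₀ = ⌊√437⌋ = 20.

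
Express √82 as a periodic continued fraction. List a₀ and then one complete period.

[9; 18]

a₀ = ⌊√82⌋ = 9.
With m₀=0, d₀=1 and mₖ₊₁ = dₖaₖ − mₖ, dₖ₊₁ = (n − mₖ₊₁²)/dₖ, aₖ₊₁ = ⌊(a₀+mₖ₊₁)/dₖ₊₁⌋:
  k=1: m=9, d=1, a=18
d=1 and a=2a₀=18 at k=1, so the next step gives (m, d) = (9, 1) again — its k=1 value — and the period has length 1.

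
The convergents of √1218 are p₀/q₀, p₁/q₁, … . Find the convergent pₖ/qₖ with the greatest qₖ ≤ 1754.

√1218 = [34; 1, 8, 1, 68, …] (period length 4).
Convergents:
  p_0/q_0 = 34/1
  p_1/q_1 = 35/1
  p_2/q_2 = 314/9
  p_3/q_3 = 349/10
  p_4/q_4 = 24046/689
  p_5/q_5 = 24395/699
  p_6/q_6 = 219206/6281
q_5 = 699 ≤ 1754 < 6281 = q_6, so the answer is 24395/699.

24395/699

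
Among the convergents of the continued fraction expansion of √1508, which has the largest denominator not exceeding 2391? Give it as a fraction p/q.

√1508 = [38; 1, 4, 1, 76, …] (period length 4).
Convergents:
  p_0/q_0 = 38/1
  p_1/q_1 = 39/1
  p_2/q_2 = 194/5
  p_3/q_3 = 233/6
  p_4/q_4 = 17902/461
  p_5/q_5 = 18135/467
  p_6/q_6 = 90442/2329
  p_7/q_7 = 108577/2796
q_6 = 2329 ≤ 2391 < 2796 = q_7, so the answer is 90442/2329.

90442/2329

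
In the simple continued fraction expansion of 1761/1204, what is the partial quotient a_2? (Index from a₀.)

1761 = 1·1204 + 557   →  a_0 = 1
1204 = 2·557 + 90   →  a_1 = 2
557 = 6·90 + 17   →  a_2 = 6

6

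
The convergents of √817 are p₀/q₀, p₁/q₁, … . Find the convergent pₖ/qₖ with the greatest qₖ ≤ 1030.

19751/691

√817 = [28; 1, 1, 2, 1, 1, 56, …] (period length 6).
Convergents:
  p_0/q_0 = 28/1
  p_1/q_1 = 29/1
  p_2/q_2 = 57/2
  p_3/q_3 = 143/5
  p_4/q_4 = 200/7
  p_5/q_5 = 343/12
  p_6/q_6 = 19408/679
  p_7/q_7 = 19751/691
  p_8/q_8 = 39159/1370
q_7 = 691 ≤ 1030 < 1370 = q_8, so the answer is 19751/691.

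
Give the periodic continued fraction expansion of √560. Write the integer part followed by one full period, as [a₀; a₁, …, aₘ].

[23; 1, 1, 1, 46]

a₀ = ⌊√560⌋ = 23.
With m₀=0, d₀=1 and mₖ₊₁ = dₖaₖ − mₖ, dₖ₊₁ = (n − mₖ₊₁²)/dₖ, aₖ₊₁ = ⌊(a₀+mₖ₊₁)/dₖ₊₁⌋:
  k=1: m=23, d=31, a=1
  k=2: m=8, d=16, a=1
  k=3: m=8, d=31, a=1
  k=4: m=23, d=1, a=46
d=1 and a=2a₀=46 at k=4, so the next step gives (m, d) = (23, 31) again — its k=1 value — and the period has length 4.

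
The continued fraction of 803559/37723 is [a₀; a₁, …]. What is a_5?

16

803559 = 21·37723 + 11376   →  a_0 = 21
37723 = 3·11376 + 3595   →  a_1 = 3
11376 = 3·3595 + 591   →  a_2 = 3
3595 = 6·591 + 49   →  a_3 = 6
591 = 12·49 + 3   →  a_4 = 12
49 = 16·3 + 1   →  a_5 = 16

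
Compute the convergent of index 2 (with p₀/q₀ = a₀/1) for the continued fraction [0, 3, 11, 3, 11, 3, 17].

11/34

Using pₖ = aₖpₖ₋₁ + pₖ₋₂, qₖ = aₖqₖ₋₁ + qₖ₋₂ (with p₋₁=1, p₋₂=0, q₋₁=0, q₋₂=1):
  k=0: a=0, p=0, q=1
  k=1: a=3, p=1, q=3
  k=2: a=11, p=11, q=34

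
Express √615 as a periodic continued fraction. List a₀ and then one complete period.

[24; 1, 3, 1, 48]

a₀ = ⌊√615⌋ = 24.
With m₀=0, d₀=1 and mₖ₊₁ = dₖaₖ − mₖ, dₖ₊₁ = (n − mₖ₊₁²)/dₖ, aₖ₊₁ = ⌊(a₀+mₖ₊₁)/dₖ₊₁⌋:
  k=1: m=24, d=39, a=1
  k=2: m=15, d=10, a=3
  k=3: m=15, d=39, a=1
  k=4: m=24, d=1, a=48
d=1 and a=2a₀=48 at k=4, so the next step gives (m, d) = (24, 39) again — its k=1 value — and the period has length 4.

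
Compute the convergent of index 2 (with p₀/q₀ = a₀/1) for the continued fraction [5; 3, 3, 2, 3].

Using pₖ = aₖpₖ₋₁ + pₖ₋₂, qₖ = aₖqₖ₋₁ + qₖ₋₂ (with p₋₁=1, p₋₂=0, q₋₁=0, q₋₂=1):
  k=0: a=5, p=5, q=1
  k=1: a=3, p=16, q=3
  k=2: a=3, p=53, q=10

53/10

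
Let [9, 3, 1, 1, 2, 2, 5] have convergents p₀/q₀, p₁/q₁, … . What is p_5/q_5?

Using pₖ = aₖpₖ₋₁ + pₖ₋₂, qₖ = aₖqₖ₋₁ + qₖ₋₂ (with p₋₁=1, p₋₂=0, q₋₁=0, q₋₂=1):
  k=0: a=9, p=9, q=1
  k=1: a=3, p=28, q=3
  k=2: a=1, p=37, q=4
  k=3: a=1, p=65, q=7
  k=4: a=2, p=167, q=18
  k=5: a=2, p=399, q=43

399/43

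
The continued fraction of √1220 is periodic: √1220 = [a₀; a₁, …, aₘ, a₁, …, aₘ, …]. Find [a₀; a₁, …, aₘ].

[34; 1, 12, 1, 68]

a₀ = ⌊√1220⌋ = 34.
With m₀=0, d₀=1 and mₖ₊₁ = dₖaₖ − mₖ, dₖ₊₁ = (n − mₖ₊₁²)/dₖ, aₖ₊₁ = ⌊(a₀+mₖ₊₁)/dₖ₊₁⌋:
  k=1: m=34, d=64, a=1
  k=2: m=30, d=5, a=12
  k=3: m=30, d=64, a=1
  k=4: m=34, d=1, a=68
d=1 and a=2a₀=68 at k=4, so the next step gives (m, d) = (34, 64) again — its k=1 value — and the period has length 4.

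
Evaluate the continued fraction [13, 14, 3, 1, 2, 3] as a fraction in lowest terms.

Using pₖ = aₖpₖ₋₁ + pₖ₋₂ and qₖ = aₖqₖ₋₁ + qₖ₋₂:
  k=0: a=13, p=13, q=1
  k=1: a=14, p=183, q=14
  k=2: a=3, p=562, q=43
  k=3: a=1, p=745, q=57
  k=4: a=2, p=2052, q=157
  k=5: a=3, p=6901, q=528

6901/528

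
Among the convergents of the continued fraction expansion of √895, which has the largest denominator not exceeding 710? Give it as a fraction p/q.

√895 = [29; 1, 10, 1, 58, …] (period length 4).
Convergents:
  p_0/q_0 = 29/1
  p_1/q_1 = 30/1
  p_2/q_2 = 329/11
  p_3/q_3 = 359/12
  p_4/q_4 = 21151/707
  p_5/q_5 = 21510/719
q_4 = 707 ≤ 710 < 719 = q_5, so the answer is 21151/707.

21151/707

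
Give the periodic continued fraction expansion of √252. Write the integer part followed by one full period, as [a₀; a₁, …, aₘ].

a₀ = ⌊√252⌋ = 15.
With m₀=0, d₀=1 and mₖ₊₁ = dₖaₖ − mₖ, dₖ₊₁ = (n − mₖ₊₁²)/dₖ, aₖ₊₁ = ⌊(a₀+mₖ₊₁)/dₖ₊₁⌋:
  k=1: m=15, d=27, a=1
  k=2: m=12, d=4, a=6
  k=3: m=12, d=27, a=1
  k=4: m=15, d=1, a=30
d=1 and a=2a₀=30 at k=4, so the next step gives (m, d) = (15, 27) again — its k=1 value — and the period has length 4.

[15; 1, 6, 1, 30]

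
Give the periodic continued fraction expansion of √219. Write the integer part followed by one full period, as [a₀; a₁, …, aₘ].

a₀ = ⌊√219⌋ = 14.
With m₀=0, d₀=1 and mₖ₊₁ = dₖaₖ − mₖ, dₖ₊₁ = (n − mₖ₊₁²)/dₖ, aₖ₊₁ = ⌊(a₀+mₖ₊₁)/dₖ₊₁⌋:
  k=1: m=14, d=23, a=1
  k=2: m=9, d=6, a=3
  k=3: m=9, d=23, a=1
  k=4: m=14, d=1, a=28
d=1 and a=2a₀=28 at k=4, so the next step gives (m, d) = (14, 23) again — its k=1 value — and the period has length 4.

[14; 1, 3, 1, 28]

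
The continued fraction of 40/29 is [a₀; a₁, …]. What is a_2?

40 = 1·29 + 11   →  a_0 = 1
29 = 2·11 + 7   →  a_1 = 2
11 = 1·7 + 4   →  a_2 = 1

1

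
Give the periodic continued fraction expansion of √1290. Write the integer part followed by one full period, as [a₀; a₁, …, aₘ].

a₀ = ⌊√1290⌋ = 35.
With m₀=0, d₀=1 and mₖ₊₁ = dₖaₖ − mₖ, dₖ₊₁ = (n − mₖ₊₁²)/dₖ, aₖ₊₁ = ⌊(a₀+mₖ₊₁)/dₖ₊₁⌋:
  k=1: m=35, d=65, a=1
  k=2: m=30, d=6, a=10
  k=3: m=30, d=65, a=1
  k=4: m=35, d=1, a=70
d=1 and a=2a₀=70 at k=4, so the next step gives (m, d) = (35, 65) again — its k=1 value — and the period has length 4.

[35; 1, 10, 1, 70]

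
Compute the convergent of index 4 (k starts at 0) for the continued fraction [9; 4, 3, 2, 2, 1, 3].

Using pₖ = aₖpₖ₋₁ + pₖ₋₂, qₖ = aₖqₖ₋₁ + qₖ₋₂ (with p₋₁=1, p₋₂=0, q₋₁=0, q₋₂=1):
  k=0: a=9, p=9, q=1
  k=1: a=4, p=37, q=4
  k=2: a=3, p=120, q=13
  k=3: a=2, p=277, q=30
  k=4: a=2, p=674, q=73

674/73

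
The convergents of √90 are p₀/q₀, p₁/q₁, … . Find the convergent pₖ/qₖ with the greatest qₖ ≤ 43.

√90 = [9; 2, 18, …] (period length 2).
Convergents:
  p_0/q_0 = 9/1
  p_1/q_1 = 19/2
  p_2/q_2 = 351/37
  p_3/q_3 = 721/76
q_2 = 37 ≤ 43 < 76 = q_3, so the answer is 351/37.

351/37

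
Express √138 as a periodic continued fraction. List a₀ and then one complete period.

[11; 1, 2, 1, 22]

a₀ = ⌊√138⌋ = 11.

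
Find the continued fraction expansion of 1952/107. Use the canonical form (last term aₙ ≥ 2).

1952 = 18·107 + 26
107 = 4·26 + 3
26 = 8·3 + 2
3 = 1·2 + 1
2 = 2·1 + 0  (stop)
So 1952/107 = [18; 4, 8, 1, 2].

[18; 4, 8, 1, 2]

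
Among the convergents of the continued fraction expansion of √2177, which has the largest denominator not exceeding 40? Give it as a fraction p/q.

1773/38

√2177 = [46; 1, 1, 1, 12, 1, 1, 1, 92, …] (period length 8).
Convergents:
  p_0/q_0 = 46/1
  p_1/q_1 = 47/1
  p_2/q_2 = 93/2
  p_3/q_3 = 140/3
  p_4/q_4 = 1773/38
  p_5/q_5 = 1913/41
q_4 = 38 ≤ 40 < 41 = q_5, so the answer is 1773/38.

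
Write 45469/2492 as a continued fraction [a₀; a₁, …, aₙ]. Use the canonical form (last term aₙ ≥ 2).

45469 = 18×2492 + 613
2492 = 4×613 + 40
613 = 15×40 + 13
40 = 3×13 + 1
13 = 13×1 + 0  (stop)
So 45469/2492 = [18; 4, 15, 3, 13].

[18; 4, 15, 3, 13]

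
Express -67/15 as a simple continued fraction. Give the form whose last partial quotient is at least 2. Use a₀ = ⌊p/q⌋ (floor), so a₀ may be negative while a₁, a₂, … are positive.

-67 = -5·15 + 8
15 = 1·8 + 7
8 = 1·7 + 1
7 = 7·1 + 0  (stop)
So -67/15 = [-5; 1, 1, 7].

[-5; 1, 1, 7]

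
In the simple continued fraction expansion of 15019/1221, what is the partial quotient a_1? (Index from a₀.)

15019 = 12·1221 + 367   →  a_0 = 12
1221 = 3·367 + 120   →  a_1 = 3

3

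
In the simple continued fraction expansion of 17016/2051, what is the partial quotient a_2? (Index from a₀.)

2

17016 = 8·2051 + 608   →  a_0 = 8
2051 = 3·608 + 227   →  a_1 = 3
608 = 2·227 + 154   →  a_2 = 2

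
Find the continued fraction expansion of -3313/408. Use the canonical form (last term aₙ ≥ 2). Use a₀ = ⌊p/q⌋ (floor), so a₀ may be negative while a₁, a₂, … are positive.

[-9; 1, 7, 3, 16]

-3313 = -9×408 + 359
408 = 1×359 + 49
359 = 7×49 + 16
49 = 3×16 + 1
16 = 16×1 + 0  (stop)
So -3313/408 = [-9; 1, 7, 3, 16].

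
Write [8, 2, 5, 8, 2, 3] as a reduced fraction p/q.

5606/663

Using pₖ = aₖpₖ₋₁ + pₖ₋₂ and qₖ = aₖqₖ₋₁ + qₖ₋₂:
  k=0: a=8, p=8, q=1
  k=1: a=2, p=17, q=2
  k=2: a=5, p=93, q=11
  k=3: a=8, p=761, q=90
  k=4: a=2, p=1615, q=191
  k=5: a=3, p=5606, q=663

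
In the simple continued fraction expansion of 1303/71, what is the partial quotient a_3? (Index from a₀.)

1303 = 18·71 + 25   →  a_0 = 18
71 = 2·25 + 21   →  a_1 = 2
25 = 1·21 + 4   →  a_2 = 1
21 = 5·4 + 1   →  a_3 = 5

5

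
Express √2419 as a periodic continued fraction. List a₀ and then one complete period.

[49; 5, 2, 5, 98]

a₀ = ⌊√2419⌋ = 49.
With m₀=0, d₀=1 and mₖ₊₁ = dₖaₖ − mₖ, dₖ₊₁ = (n − mₖ₊₁²)/dₖ, aₖ₊₁ = ⌊(a₀+mₖ₊₁)/dₖ₊₁⌋:
  k=1: m=49, d=18, a=5
  k=2: m=41, d=41, a=2
  k=3: m=41, d=18, a=5
  k=4: m=49, d=1, a=98
d=1 and a=2a₀=98 at k=4, so the next step gives (m, d) = (49, 18) again — its k=1 value — and the period has length 4.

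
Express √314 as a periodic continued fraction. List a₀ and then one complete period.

[17; 1, 2, 1, 1, 2, 1, 34]

a₀ = ⌊√314⌋ = 17.
With m₀=0, d₀=1 and mₖ₊₁ = dₖaₖ − mₖ, dₖ₊₁ = (n − mₖ₊₁²)/dₖ, aₖ₊₁ = ⌊(a₀+mₖ₊₁)/dₖ₊₁⌋:
  k=1: m=17, d=25, a=1
  k=2: m=8, d=10, a=2
  k=3: m=12, d=17, a=1
  k=4: m=5, d=17, a=1
  k=5: m=12, d=10, a=2
  k=6: m=8, d=25, a=1
  k=7: m=17, d=1, a=34
d=1 and a=2a₀=34 at k=7, so the next step gives (m, d) = (17, 25) again — its k=1 value — and the period has length 7.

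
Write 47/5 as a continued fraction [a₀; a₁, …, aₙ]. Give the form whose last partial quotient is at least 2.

47 = 9×5 + 2
5 = 2×2 + 1
2 = 2×1 + 0  (stop)
So 47/5 = [9; 2, 2].

[9; 2, 2]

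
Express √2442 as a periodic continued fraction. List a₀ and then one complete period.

[49; 2, 2, 2, 98]

a₀ = ⌊√2442⌋ = 49.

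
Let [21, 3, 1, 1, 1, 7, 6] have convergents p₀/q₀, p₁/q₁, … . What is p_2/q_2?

Using pₖ = aₖpₖ₋₁ + pₖ₋₂, qₖ = aₖqₖ₋₁ + qₖ₋₂ (with p₋₁=1, p₋₂=0, q₋₁=0, q₋₂=1):
  k=0: a=21, p=21, q=1
  k=1: a=3, p=64, q=3
  k=2: a=1, p=85, q=4

85/4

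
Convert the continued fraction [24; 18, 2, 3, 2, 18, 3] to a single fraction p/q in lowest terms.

399589/16612

Fold from the inside: start with 3/1.
  18 + 1/3 = 55/3
  2 + 3/55 = 113/55
  3 + 55/113 = 394/113
  2 + 113/394 = 901/394
  18 + 394/901 = 16612/901
  24 + 901/16612 = 399589/16612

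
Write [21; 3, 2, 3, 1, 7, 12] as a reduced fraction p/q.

Using pₖ = aₖpₖ₋₁ + pₖ₋₂ and qₖ = aₖqₖ₋₁ + qₖ₋₂:
  k=0: a=21, p=21, q=1
  k=1: a=3, p=64, q=3
  k=2: a=2, p=149, q=7
  k=3: a=3, p=511, q=24
  k=4: a=1, p=660, q=31
  k=5: a=7, p=5131, q=241
  k=6: a=12, p=62232, q=2923

62232/2923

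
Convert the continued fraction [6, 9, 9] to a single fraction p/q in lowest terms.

501/82

Fold from the inside: start with 9/1.
  9 + 1/9 = 82/9
  6 + 9/82 = 501/82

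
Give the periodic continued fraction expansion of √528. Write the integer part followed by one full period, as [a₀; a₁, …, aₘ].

a₀ = ⌊√528⌋ = 22.
With m₀=0, d₀=1 and mₖ₊₁ = dₖaₖ − mₖ, dₖ₊₁ = (n − mₖ₊₁²)/dₖ, aₖ₊₁ = ⌊(a₀+mₖ₊₁)/dₖ₊₁⌋:
  k=1: m=22, d=44, a=1
  k=2: m=22, d=1, a=44
d=1 and a=2a₀=44 at k=2, so the next step gives (m, d) = (22, 44) again — its k=1 value — and the period has length 2.

[22; 1, 44]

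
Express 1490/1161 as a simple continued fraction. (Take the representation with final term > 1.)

1490 = 1×1161 + 329
1161 = 3×329 + 174
329 = 1×174 + 155
174 = 1×155 + 19
155 = 8×19 + 3
19 = 6×3 + 1
3 = 3×1 + 0  (stop)
So 1490/1161 = [1; 3, 1, 1, 8, 6, 3].

[1; 3, 1, 1, 8, 6, 3]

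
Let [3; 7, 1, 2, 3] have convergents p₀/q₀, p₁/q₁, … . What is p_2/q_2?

Using pₖ = aₖpₖ₋₁ + pₖ₋₂, qₖ = aₖqₖ₋₁ + qₖ₋₂ (with p₋₁=1, p₋₂=0, q₋₁=0, q₋₂=1):
  k=0: a=3, p=3, q=1
  k=1: a=7, p=22, q=7
  k=2: a=1, p=25, q=8

25/8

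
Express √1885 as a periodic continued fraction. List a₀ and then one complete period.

[43; 2, 2, 2, 86]

a₀ = ⌊√1885⌋ = 43.
With m₀=0, d₀=1 and mₖ₊₁ = dₖaₖ − mₖ, dₖ₊₁ = (n − mₖ₊₁²)/dₖ, aₖ₊₁ = ⌊(a₀+mₖ₊₁)/dₖ₊₁⌋:
  k=1: m=43, d=36, a=2
  k=2: m=29, d=29, a=2
  k=3: m=29, d=36, a=2
  k=4: m=43, d=1, a=86
d=1 and a=2a₀=86 at k=4, so the next step gives (m, d) = (43, 36) again — its k=1 value — and the period has length 4.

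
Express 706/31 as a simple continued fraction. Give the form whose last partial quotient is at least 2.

706 = 22·31 + 24
31 = 1·24 + 7
24 = 3·7 + 3
7 = 2·3 + 1
3 = 3·1 + 0  (stop)
So 706/31 = [22; 1, 3, 2, 3].

[22; 1, 3, 2, 3]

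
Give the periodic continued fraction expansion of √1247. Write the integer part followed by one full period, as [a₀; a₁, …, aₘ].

a₀ = ⌊√1247⌋ = 35.
With m₀=0, d₀=1 and mₖ₊₁ = dₖaₖ − mₖ, dₖ₊₁ = (n − mₖ₊₁²)/dₖ, aₖ₊₁ = ⌊(a₀+mₖ₊₁)/dₖ₊₁⌋:
  k=1: m=35, d=22, a=3
  k=2: m=31, d=13, a=5
  k=3: m=34, d=7, a=9
  k=4: m=29, d=58, a=1
  k=5: m=29, d=7, a=9
  k=6: m=34, d=13, a=5
  k=7: m=31, d=22, a=3
  k=8: m=35, d=1, a=70
d=1 and a=2a₀=70 at k=8, so the next step gives (m, d) = (35, 22) again — its k=1 value — and the period has length 8.

[35; 3, 5, 9, 1, 9, 5, 3, 70]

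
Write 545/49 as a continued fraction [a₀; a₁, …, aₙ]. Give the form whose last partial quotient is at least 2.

545 = 11*49 + 6
49 = 8*6 + 1
6 = 6*1 + 0  (stop)
So 545/49 = [11; 8, 6].

[11; 8, 6]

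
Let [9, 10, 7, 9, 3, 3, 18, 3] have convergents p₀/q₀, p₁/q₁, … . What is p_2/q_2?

646/71

Using pₖ = aₖpₖ₋₁ + pₖ₋₂, qₖ = aₖqₖ₋₁ + qₖ₋₂ (with p₋₁=1, p₋₂=0, q₋₁=0, q₋₂=1):
  k=0: a=9, p=9, q=1
  k=1: a=10, p=91, q=10
  k=2: a=7, p=646, q=71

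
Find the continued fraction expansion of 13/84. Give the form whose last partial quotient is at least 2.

[0; 6, 2, 6]

13 = 0×84 + 13
84 = 6×13 + 6
13 = 2×6 + 1
6 = 6×1 + 0  (stop)
So 13/84 = [0; 6, 2, 6].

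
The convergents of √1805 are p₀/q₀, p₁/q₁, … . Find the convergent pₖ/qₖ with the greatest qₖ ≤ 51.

1402/33

√1805 = [42; 2, 16, 2, 84, …] (period length 4).
Convergents:
  p_0/q_0 = 42/1
  p_1/q_1 = 85/2
  p_2/q_2 = 1402/33
  p_3/q_3 = 2889/68
q_2 = 33 ≤ 51 < 68 = q_3, so the answer is 1402/33.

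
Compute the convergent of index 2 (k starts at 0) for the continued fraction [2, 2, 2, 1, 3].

12/5

Using pₖ = aₖpₖ₋₁ + pₖ₋₂, qₖ = aₖqₖ₋₁ + qₖ₋₂ (with p₋₁=1, p₋₂=0, q₋₁=0, q₋₂=1):
  k=0: a=2, p=2, q=1
  k=1: a=2, p=5, q=2
  k=2: a=2, p=12, q=5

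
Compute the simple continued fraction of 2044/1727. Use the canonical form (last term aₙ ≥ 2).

[1; 5, 2, 4, 3, 3, 3]

2044 = 1×1727 + 317
1727 = 5×317 + 142
317 = 2×142 + 33
142 = 4×33 + 10
33 = 3×10 + 3
10 = 3×3 + 1
3 = 3×1 + 0  (stop)
So 2044/1727 = [1; 5, 2, 4, 3, 3, 3].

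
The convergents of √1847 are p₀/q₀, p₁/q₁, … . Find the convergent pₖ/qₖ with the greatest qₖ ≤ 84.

√1847 = [42; 1, 41, 1, 84, …] (period length 4).
Convergents:
  p_0/q_0 = 42/1
  p_1/q_1 = 43/1
  p_2/q_2 = 1805/42
  p_3/q_3 = 1848/43
  p_4/q_4 = 157037/3654
q_3 = 43 ≤ 84 < 3654 = q_4, so the answer is 1848/43.

1848/43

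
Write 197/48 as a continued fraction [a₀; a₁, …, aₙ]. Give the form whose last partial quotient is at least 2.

[4; 9, 1, 1, 2]

197 = 4·48 + 5
48 = 9·5 + 3
5 = 1·3 + 2
3 = 1·2 + 1
2 = 2·1 + 0  (stop)
So 197/48 = [4; 9, 1, 1, 2].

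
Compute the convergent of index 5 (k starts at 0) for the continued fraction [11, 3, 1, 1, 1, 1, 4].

Using pₖ = aₖpₖ₋₁ + pₖ₋₂, qₖ = aₖqₖ₋₁ + qₖ₋₂ (with p₋₁=1, p₋₂=0, q₋₁=0, q₋₂=1):
  k=0: a=11, p=11, q=1
  k=1: a=3, p=34, q=3
  k=2: a=1, p=45, q=4
  k=3: a=1, p=79, q=7
  k=4: a=1, p=124, q=11
  k=5: a=1, p=203, q=18

203/18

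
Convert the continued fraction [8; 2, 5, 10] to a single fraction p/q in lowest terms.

Fold from the inside: start with 10/1.
  5 + 1/10 = 51/10
  2 + 10/51 = 112/51
  8 + 51/112 = 947/112

947/112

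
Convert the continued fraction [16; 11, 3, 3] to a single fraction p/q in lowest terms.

Fold from the inside: start with 3/1.
  3 + 1/3 = 10/3
  11 + 3/10 = 113/10
  16 + 10/113 = 1818/113

1818/113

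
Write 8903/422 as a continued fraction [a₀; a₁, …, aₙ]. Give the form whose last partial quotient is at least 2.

[21; 10, 3, 2, 2, 2]

8903 = 21·422 + 41
422 = 10·41 + 12
41 = 3·12 + 5
12 = 2·5 + 2
5 = 2·2 + 1
2 = 2·1 + 0  (stop)
So 8903/422 = [21; 10, 3, 2, 2, 2].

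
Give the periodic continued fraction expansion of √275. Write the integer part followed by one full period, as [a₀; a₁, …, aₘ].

[16; 1, 1, 2, 1, 1, 32]

a₀ = ⌊√275⌋ = 16.
With m₀=0, d₀=1 and mₖ₊₁ = dₖaₖ − mₖ, dₖ₊₁ = (n − mₖ₊₁²)/dₖ, aₖ₊₁ = ⌊(a₀+mₖ₊₁)/dₖ₊₁⌋:
  k=1: m=16, d=19, a=1
  k=2: m=3, d=14, a=1
  k=3: m=11, d=11, a=2
  k=4: m=11, d=14, a=1
  k=5: m=3, d=19, a=1
  k=6: m=16, d=1, a=32
d=1 and a=2a₀=32 at k=6, so the next step gives (m, d) = (16, 19) again — its k=1 value — and the period has length 6.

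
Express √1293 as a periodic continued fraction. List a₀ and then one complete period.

[35; 1, 22, 1, 70]

a₀ = ⌊√1293⌋ = 35.
With m₀=0, d₀=1 and mₖ₊₁ = dₖaₖ − mₖ, dₖ₊₁ = (n − mₖ₊₁²)/dₖ, aₖ₊₁ = ⌊(a₀+mₖ₊₁)/dₖ₊₁⌋:
  k=1: m=35, d=68, a=1
  k=2: m=33, d=3, a=22
  k=3: m=33, d=68, a=1
  k=4: m=35, d=1, a=70
d=1 and a=2a₀=70 at k=4, so the next step gives (m, d) = (35, 68) again — its k=1 value — and the period has length 4.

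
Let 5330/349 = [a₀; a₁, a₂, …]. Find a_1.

5330 = 15·349 + 95   →  a_0 = 15
349 = 3·95 + 64   →  a_1 = 3

3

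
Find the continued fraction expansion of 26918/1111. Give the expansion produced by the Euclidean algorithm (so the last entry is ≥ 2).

26918 = 24×1111 + 254
1111 = 4×254 + 95
254 = 2×95 + 64
95 = 1×64 + 31
64 = 2×31 + 2
31 = 15×2 + 1
2 = 2×1 + 0  (stop)
So 26918/1111 = [24; 4, 2, 1, 2, 15, 2].

[24; 4, 2, 1, 2, 15, 2]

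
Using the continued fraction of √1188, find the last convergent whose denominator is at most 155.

√1188 = [34; 2, 7, 6, 7, 2, 68, …] (period length 6).
Convergents:
  p_0/q_0 = 34/1
  p_1/q_1 = 69/2
  p_2/q_2 = 517/15
  p_3/q_3 = 3171/92
  p_4/q_4 = 22714/659
q_3 = 92 ≤ 155 < 659 = q_4, so the answer is 3171/92.

3171/92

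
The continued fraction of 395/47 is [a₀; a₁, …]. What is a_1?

395 = 8·47 + 19   →  a_0 = 8
47 = 2·19 + 9   →  a_1 = 2

2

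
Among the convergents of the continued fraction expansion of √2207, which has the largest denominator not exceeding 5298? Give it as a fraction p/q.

207505/4417

√2207 = [46; 1, 45, 1, 92, …] (period length 4).
Convergents:
  p_0/q_0 = 46/1
  p_1/q_1 = 47/1
  p_2/q_2 = 2161/46
  p_3/q_3 = 2208/47
  p_4/q_4 = 205297/4370
  p_5/q_5 = 207505/4417
  p_6/q_6 = 9543022/203135
q_5 = 4417 ≤ 5298 < 203135 = q_6, so the answer is 207505/4417.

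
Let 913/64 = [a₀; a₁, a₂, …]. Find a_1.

913 = 14·64 + 17   →  a_0 = 14
64 = 3·17 + 13   →  a_1 = 3

3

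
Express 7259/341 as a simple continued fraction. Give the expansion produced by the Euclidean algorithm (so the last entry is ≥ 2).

7259 = 21*341 + 98
341 = 3*98 + 47
98 = 2*47 + 4
47 = 11*4 + 3
4 = 1*3 + 1
3 = 3*1 + 0  (stop)
So 7259/341 = [21; 3, 2, 11, 1, 3].

[21; 3, 2, 11, 1, 3]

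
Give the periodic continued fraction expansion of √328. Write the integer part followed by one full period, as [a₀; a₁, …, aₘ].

a₀ = ⌊√328⌋ = 18.
With m₀=0, d₀=1 and mₖ₊₁ = dₖaₖ − mₖ, dₖ₊₁ = (n − mₖ₊₁²)/dₖ, aₖ₊₁ = ⌊(a₀+mₖ₊₁)/dₖ₊₁⌋:
  k=1: m=18, d=4, a=9
  k=2: m=18, d=1, a=36
d=1 and a=2a₀=36 at k=2, so the next step gives (m, d) = (18, 4) again — its k=1 value — and the period has length 2.

[18; 9, 36]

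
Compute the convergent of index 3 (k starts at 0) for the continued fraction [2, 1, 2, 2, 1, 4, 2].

19/7

Using pₖ = aₖpₖ₋₁ + pₖ₋₂, qₖ = aₖqₖ₋₁ + qₖ₋₂ (with p₋₁=1, p₋₂=0, q₋₁=0, q₋₂=1):
  k=0: a=2, p=2, q=1
  k=1: a=1, p=3, q=1
  k=2: a=2, p=8, q=3
  k=3: a=2, p=19, q=7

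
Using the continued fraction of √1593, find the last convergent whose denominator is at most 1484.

√1593 = [39; 1, 10, 2, 2, 2, 10, 1, 78, …] (period length 8).
Convergents:
  p_0/q_0 = 39/1
  p_1/q_1 = 40/1
  p_2/q_2 = 439/11
  p_3/q_3 = 918/23
  p_4/q_4 = 2275/57
  p_5/q_5 = 5468/137
  p_6/q_6 = 56955/1427
  p_7/q_7 = 62423/1564
q_6 = 1427 ≤ 1484 < 1564 = q_7, so the answer is 56955/1427.

56955/1427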